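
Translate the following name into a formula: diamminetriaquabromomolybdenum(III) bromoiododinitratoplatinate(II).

Cation [Mo…]: ligand charges -1, Mo(III) ⇒ ion charge 2+.
Anion [Pt…]: ligand charges -4, Pt(II) ⇒ ion charge 2−.

[MoBr(H2O)3(NH3)2][PtBrI(NO3)2]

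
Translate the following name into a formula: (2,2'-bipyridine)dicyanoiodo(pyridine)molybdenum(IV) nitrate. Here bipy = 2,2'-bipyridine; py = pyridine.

[Mo(bipy)(CN)2I(py)]NO3

Ligands: 1 2,2'-bipyridine (bipy, neutral), 1 pyridine (py, neutral), 1 iodo (I, -1), 2 cyano (CN, -1). Ligand charge sum = -3.
With Mo in oxidation state +4, the complex ion is [Mo...]^1+.
Charge balance with nitrate (-1) requires 1 complex ion per 1 nitrate.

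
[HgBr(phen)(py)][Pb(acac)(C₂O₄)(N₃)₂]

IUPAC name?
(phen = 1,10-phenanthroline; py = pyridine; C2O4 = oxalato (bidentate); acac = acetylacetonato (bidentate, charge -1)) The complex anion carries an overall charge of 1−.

bromo(1,10-phenanthroline)(pyridine)mercury(II) (acetylacetonato)diazidooxalatoplumbate(IV)

The complex anion is given as 1−; its ligand charges sum to -5, so Pb = +4.
A 1:1 salt means the cation carries the equal and opposite charge, 1+.
Cation: ligand charges sum to -1; for the ion to be 1+, Hg = +2.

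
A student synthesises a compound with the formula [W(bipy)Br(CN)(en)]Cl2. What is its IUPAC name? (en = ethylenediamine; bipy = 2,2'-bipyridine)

The 2 chloride counter-ions carry a total charge of -2, so each complex ion is 2+.
Ligand charges: 1×cyano (-1 each), 1×ethylenediamine (neutral), 1×2,2'-bipyridine (neutral), 1×bromo (-1 each); total -2. So W + (-2) = 2+, giving W = +4.
Ligands are named alphabetically: bipyridine before bromo before cyano before ethylenediamine.

(2,2'-bipyridine)bromocyano(ethylenediamine)tungsten(IV) chloride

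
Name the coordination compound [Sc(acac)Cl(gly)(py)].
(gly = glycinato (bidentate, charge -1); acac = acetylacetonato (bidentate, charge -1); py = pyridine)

There is no counter-ion, so the complex is neutral overall.
Ligand charges: 1×chloro (-1 each), 1×glycinato (-1 each), 1×acetylacetonato (-1 each), 1×pyridine (neutral); total -3. So Sc + (-3) = 0, giving Sc = +3.
Ligands are named alphabetically: acetylacetonato before chloro before glycinato before pyridine.

(acetylacetonato)chloro(glycinato)(pyridine)scandium(III)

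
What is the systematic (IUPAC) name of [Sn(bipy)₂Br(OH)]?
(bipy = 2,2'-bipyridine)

bis(2,2'-bipyridine)bromohydroxotin(II)

There is no counter-ion, so the complex is neutral overall.
Ligand charges: 1×bromo (-1 each), 1×hydroxo (-1 each), 2×2,2'-bipyridine (neutral); total -2. So Sn + (-2) = 0, giving Sn = +2.
Ligands are named alphabetically: bipyridine before bromo before hydroxo.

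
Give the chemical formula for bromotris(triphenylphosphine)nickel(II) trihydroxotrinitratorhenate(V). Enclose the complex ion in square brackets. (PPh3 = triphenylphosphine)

[NiBr(PPh3)3][Re(NO3)3(OH)3]

Cation [Ni…]: ligand charges -1, Ni(II) ⇒ ion charge 1+.
Anion [Re…]: ligand charges -6, Re(V) ⇒ ion charge 1−.
One 1+ cation balances one 1− anion.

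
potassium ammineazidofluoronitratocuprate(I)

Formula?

Ligands: 1 fluoro (F, -1), 1 azido (N3, -1), 1 nitrato (NO3, -1), 1 ammine (NH3, neutral). Ligand charge sum = -3.
With Cu in oxidation state +1, the complex ion is [Cu...]^2−.
Charge balance with potassium (+1) requires 1 complex ion per 2 potassium.

K2[CuF(N3)(NH3)(NO3)]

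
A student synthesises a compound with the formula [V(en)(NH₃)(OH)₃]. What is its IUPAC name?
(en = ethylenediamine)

There is no counter-ion, so the complex is neutral overall.
Ligand charges: 3×hydroxo (-1 each), 1×ammine (neutral), 1×ethylenediamine (neutral); total -3. So V + (-3) = 0, giving V = +3.
Ligands are named alphabetically: ammine before ethylenediamine before hydroxo.

ammine(ethylenediamine)trihydroxovanadium(III)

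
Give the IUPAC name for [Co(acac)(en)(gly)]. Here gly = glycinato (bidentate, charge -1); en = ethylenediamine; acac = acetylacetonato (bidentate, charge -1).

There is no counter-ion, so the complex is neutral overall.
Ligand charges: 1×glycinato (-1 each), 1×ethylenediamine (neutral), 1×acetylacetonato (-1 each); total -2. So Co + (-2) = 0, giving Co = +2.
Ligands are named alphabetically: acetylacetonato before ethylenediamine before glycinato.

(acetylacetonato)(ethylenediamine)(glycinato)cobalt(II)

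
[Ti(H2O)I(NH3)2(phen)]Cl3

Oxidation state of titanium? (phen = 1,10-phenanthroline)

3 chloride outside the brackets (-1 each) → the complex ion is 3+.
Ligand charges: 1×I = -1; 1×H2O neutral; 1×phen neutral; 2×NH3 neutral; sum -1.
Ti + (-1) = 3+ ⇒ Ti is +4.

+4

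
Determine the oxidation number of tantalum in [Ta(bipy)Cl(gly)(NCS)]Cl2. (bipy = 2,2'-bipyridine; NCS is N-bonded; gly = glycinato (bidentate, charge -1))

2 chloride outside the brackets (-1 each) → the complex ion is 2+.
Ligand charges: 1×bipy neutral; 1×NCS = -1; 1×gly = -1; 1×Cl = -1; sum -3.
Ta + (-3) = 2+ ⇒ Ta is +5.

+5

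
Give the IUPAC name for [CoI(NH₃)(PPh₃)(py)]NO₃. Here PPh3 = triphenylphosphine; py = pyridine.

The 1 nitrate counter-ion carries a total charge of -1, so each complex ion is 1+.
Ligand charges: 1×triphenylphosphine (neutral), 1×ammine (neutral), 1×pyridine (neutral), 1×iodo (-1 each); total -1. So Co + (-1) = 1+, giving Co = +2.
Ligands are named alphabetically: ammine before iodo before pyridine before triphenylphosphine.

ammineiodo(pyridine)(triphenylphosphine)cobalt(II) nitrate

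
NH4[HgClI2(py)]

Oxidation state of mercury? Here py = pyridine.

+2

1 ammonium outside the brackets (+1 each) → the complex ion is 1−.
Ligand charges: 2×I = -2; 1×py neutral; 1×Cl = -1; sum -3.
Hg + (-3) = 1− ⇒ Hg is +2.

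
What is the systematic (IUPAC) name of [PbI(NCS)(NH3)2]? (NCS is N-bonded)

diammineiodoisothiocyanatolead(II)

There is no counter-ion, so the complex is neutral overall.
Ligand charges: 1×iodo (-1 each), 1×isothiocyanato (-1 each), 2×ammine (neutral); total -2. So Pb + (-2) = 0, giving Pb = +2.
Ligands are named alphabetically: ammine before iodo before isothiocyanato.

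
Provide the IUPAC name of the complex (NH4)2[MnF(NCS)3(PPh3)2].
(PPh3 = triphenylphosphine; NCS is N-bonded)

The 2 ammonium counter-ions carry a total charge of +2, so each complex ion is 2−.
Ligand charges: 1×fluoro (-1 each), 2×triphenylphosphine (neutral), 3×isothiocyanato (-1 each); total -4. So Mn + (-4) = 2−, giving Mn = +2.
Ligands are named alphabetically: fluoro before isothiocyanato before triphenylphosphine.
The complex ion is anionic, so manganese takes the -ate form manganate(II).

ammonium fluorotriisothiocyanatobis(triphenylphosphine)manganate(II)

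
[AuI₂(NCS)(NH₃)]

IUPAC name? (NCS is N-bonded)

amminediiodoisothiocyanatogold(III)

There is no counter-ion, so the complex is neutral overall.
Ligand charges: 1×isothiocyanato (-1 each), 1×ammine (neutral), 2×iodo (-1 each); total -3. So Au + (-3) = 0, giving Au = +3.
Ligands are named alphabetically: ammine before iodo before isothiocyanato.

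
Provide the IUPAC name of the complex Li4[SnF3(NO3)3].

The 4 lithium counter-ions carry a total charge of +4, so each complex ion is 4−.
Ligand charges: 3×fluoro (-1 each), 3×nitrato (-1 each); total -6. So Sn + (-6) = 4−, giving Sn = +2.
Ligands are named alphabetically: fluoro before nitrato.
The complex ion is anionic, so tin takes the -ate form stannate(II).

lithium trifluorotrinitratostannate(II)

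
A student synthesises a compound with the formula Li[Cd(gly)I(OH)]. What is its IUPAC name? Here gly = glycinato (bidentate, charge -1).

lithium (glycinato)hydroxoiodocadmate(II)

The 1 lithium counter-ion carries a total charge of +1, so each complex ion is 1−.
Ligand charges: 1×iodo (-1 each), 1×hydroxo (-1 each), 1×glycinato (-1 each); total -3. So Cd + (-3) = 1−, giving Cd = +2.
Ligands are named alphabetically: glycinato before hydroxo before iodo.
The complex ion is anionic, so cadmium takes the -ate form cadmate(II).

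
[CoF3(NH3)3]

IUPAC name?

There is no counter-ion, so the complex is neutral overall.
Ligand charges: 3×fluoro (-1 each), 3×ammine (neutral); total -3. So Co + (-3) = 0, giving Co = +3.
Ligands are named alphabetically: ammine before fluoro.

triamminetrifluorocobalt(III)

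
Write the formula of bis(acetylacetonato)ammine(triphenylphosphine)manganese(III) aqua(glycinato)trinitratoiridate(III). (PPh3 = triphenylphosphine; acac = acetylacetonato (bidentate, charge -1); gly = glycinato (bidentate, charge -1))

Cation [Mn…]: ligand charges -2, Mn(III) ⇒ ion charge 1+.
Anion [Ir…]: ligand charges -4, Ir(III) ⇒ ion charge 1−.
One 1+ cation balances one 1− anion.

[Mn(acac)2(NH3)(PPh3)][Ir(gly)(H2O)(NO3)3]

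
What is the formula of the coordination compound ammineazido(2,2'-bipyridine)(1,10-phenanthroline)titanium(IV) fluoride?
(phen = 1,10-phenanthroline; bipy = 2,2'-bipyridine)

Ligands: 1 1,10-phenanthroline (phen, neutral), 1 2,2'-bipyridine (bipy, neutral), 1 ammine (NH3, neutral), 1 azido (N3, -1). Ligand charge sum = -1.
Charge balance with fluoride (-1) requires 1 complex ion per 3 fluoride.

[Ti(bipy)(N3)(NH3)(phen)]F3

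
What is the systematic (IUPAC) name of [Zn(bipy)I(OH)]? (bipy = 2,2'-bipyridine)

There is no counter-ion, so the complex is neutral overall.
Ligand charges: 1×hydroxo (-1 each), 1×iodo (-1 each), 1×2,2'-bipyridine (neutral); total -2. So Zn + (-2) = 0, giving Zn = +2.
Ligands are named alphabetically: bipyridine before hydroxo before iodo.

(2,2'-bipyridine)hydroxoiodozinc(II)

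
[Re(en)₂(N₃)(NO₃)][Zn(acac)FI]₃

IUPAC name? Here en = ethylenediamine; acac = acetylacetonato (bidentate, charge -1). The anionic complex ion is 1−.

azidobis(ethylenediamine)nitratorhenium(V) (acetylacetonato)fluoroiodozincate(II)

The complex anion is given as 1−; its ligand charges sum to -3, so Zn = +2.
With 3 anions per cation, the cation must be 3×1 = 3+.
Cation: ligand charges sum to -2; for the ion to be 3+, Re = +5.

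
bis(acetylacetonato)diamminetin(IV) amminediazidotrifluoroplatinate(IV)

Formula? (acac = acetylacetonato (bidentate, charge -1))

Cation [Sn…]: ligand charges -2, Sn(IV) ⇒ ion charge 2+.
Anion [Pt…]: ligand charges -5, Pt(IV) ⇒ ion charge 1−.

[Sn(acac)2(NH3)2][PtF3(N3)2(NH3)]2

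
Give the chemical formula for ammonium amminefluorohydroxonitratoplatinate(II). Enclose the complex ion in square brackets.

Ligands: 1 hydroxo (OH, -1), 1 ammine (NH3, neutral), 1 fluoro (F, -1), 1 nitrato (NO3, -1). Ligand charge sum = -3.
With Pt in oxidation state +2, the complex ion is [Pt...]^1−.
Charge balance with ammonium (+1) requires 1 complex ion per 1 ammonium.

NH4[PtF(NH3)(NO3)(OH)]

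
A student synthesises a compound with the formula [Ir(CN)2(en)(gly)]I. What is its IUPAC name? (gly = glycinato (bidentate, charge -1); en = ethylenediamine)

The 1 iodide counter-ion carries a total charge of -1, so each complex ion is 1+.
Ligand charges: 2×cyano (-1 each), 1×glycinato (-1 each), 1×ethylenediamine (neutral); total -3. So Ir + (-3) = 1+, giving Ir = +4.
Ligands are named alphabetically: cyano before ethylenediamine before glycinato.

dicyano(ethylenediamine)(glycinato)iridium(IV) iodide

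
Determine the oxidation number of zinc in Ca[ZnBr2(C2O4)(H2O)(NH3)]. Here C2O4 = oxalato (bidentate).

+2

1 calcium outside the brackets (+2 each) → the complex ion is 2−.
Ligand charges: 1×C2O4 = -2; 1×NH3 neutral; 1×H2O neutral; 2×Br = -2; sum -4.
Zn + (-4) = 2− ⇒ Zn is +2.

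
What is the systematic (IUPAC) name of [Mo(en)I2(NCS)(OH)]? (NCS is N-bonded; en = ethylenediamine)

There is no counter-ion, so the complex is neutral overall.
Ligand charges: 1×hydroxo (-1 each), 1×isothiocyanato (-1 each), 2×iodo (-1 each), 1×ethylenediamine (neutral); total -4. So Mo + (-4) = 0, giving Mo = +4.
Ligands are named alphabetically: ethylenediamine before hydroxo before iodo before isothiocyanato.

(ethylenediamine)hydroxodiiodoisothiocyanatomolybdenum(IV)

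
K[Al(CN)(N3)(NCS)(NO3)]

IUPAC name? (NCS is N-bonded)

The 1 potassium counter-ion carries a total charge of +1, so each complex ion is 1−.
Ligand charges: 1×isothiocyanato (-1 each), 1×cyano (-1 each), 1×nitrato (-1 each), 1×azido (-1 each); total -4. So Al + (-4) = 1−, giving Al = +3.
Ligands are named alphabetically: azido before cyano before isothiocyanato before nitrato.
The complex ion is anionic, so aluminium takes the -ate form aluminate(III).

potassium azidocyanoisothiocyanatonitratoaluminate(III)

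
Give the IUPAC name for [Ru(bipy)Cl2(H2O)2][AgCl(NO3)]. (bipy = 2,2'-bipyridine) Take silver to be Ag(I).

diaqua(2,2'-bipyridine)dichlororuthenium(III) chloronitratoargentate(I)

Ag is given as +1; the anion's ligand charges sum to -2, so the complex anion is 1−.
A 1:1 salt means the cation carries the equal and opposite charge, 1+.
Cation: ligand charges sum to -2; for the ion to be 1+, Ru = +3.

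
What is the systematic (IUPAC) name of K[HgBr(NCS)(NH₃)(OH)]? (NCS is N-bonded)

potassium amminebromohydroxoisothiocyanatomercurate(II)

The 1 potassium counter-ion carries a total charge of +1, so each complex ion is 1−.
Ligand charges: 1×bromo (-1 each), 1×ammine (neutral), 1×hydroxo (-1 each), 1×isothiocyanato (-1 each); total -3. So Hg + (-3) = 1−, giving Hg = +2.
Ligands are named alphabetically: ammine before bromo before hydroxo before isothiocyanato.
The complex ion is anionic, so mercury takes the -ate form mercurate(II).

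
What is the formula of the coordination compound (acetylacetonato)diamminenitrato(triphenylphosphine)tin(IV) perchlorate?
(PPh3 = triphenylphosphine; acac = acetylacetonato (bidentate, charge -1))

Ligands: 1 nitrato (NO3, -1), 2 ammine (NH3, neutral), 1 triphenylphosphine (PPh3, neutral), 1 acetylacetonato (acac, -1). Ligand charge sum = -2.
With Sn in oxidation state +4, the complex ion is [Sn...]^2+.
Charge balance with perchlorate (-1) requires 1 complex ion per 2 perchlorate.

[Sn(acac)(NH3)2(NO3)(PPh3)](ClO4)2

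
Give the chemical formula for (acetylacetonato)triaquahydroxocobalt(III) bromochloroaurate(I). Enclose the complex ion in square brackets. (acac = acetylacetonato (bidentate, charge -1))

Cation [Co…]: ligand charges -2, Co(III) ⇒ ion charge 1+.
Anion [Au…]: ligand charges -2, Au(I) ⇒ ion charge 1−.

[Co(acac)(H2O)3(OH)][AuBrCl]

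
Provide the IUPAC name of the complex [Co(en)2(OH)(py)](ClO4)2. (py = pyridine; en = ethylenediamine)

bis(ethylenediamine)hydroxo(pyridine)cobalt(III) perchlorate

The 2 perchlorate counter-ions carry a total charge of -2, so each complex ion is 2+.
Ligand charges: 1×hydroxo (-1 each), 1×pyridine (neutral), 2×ethylenediamine (neutral); total -1. So Co + (-1) = 2+, giving Co = +3.
Ligands are named alphabetically: ethylenediamine before hydroxo before pyridine.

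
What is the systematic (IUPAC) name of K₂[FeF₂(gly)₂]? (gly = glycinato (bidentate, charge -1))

potassium difluorobis(glycinato)ferrate(II)

The 2 potassium counter-ions carry a total charge of +2, so each complex ion is 2−.
Ligand charges: 2×glycinato (-1 each), 2×fluoro (-1 each); total -4. So Fe + (-4) = 2−, giving Fe = +2.
Ligands are named alphabetically: fluoro before glycinato.
The complex ion is anionic, so iron takes the -ate form ferrate(II).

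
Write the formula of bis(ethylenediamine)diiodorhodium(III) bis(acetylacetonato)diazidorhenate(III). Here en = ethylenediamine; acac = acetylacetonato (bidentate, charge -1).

Cation [Rh…]: ligand charges -2, Rh(III) ⇒ ion charge 1+.
Anion [Re…]: ligand charges -4, Re(III) ⇒ ion charge 1−.

[Rh(en)2I2][Re(acac)2(N3)2]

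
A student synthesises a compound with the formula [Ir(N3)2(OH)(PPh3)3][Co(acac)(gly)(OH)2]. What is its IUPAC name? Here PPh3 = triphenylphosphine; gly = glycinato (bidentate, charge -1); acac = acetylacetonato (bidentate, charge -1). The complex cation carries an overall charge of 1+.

Both ions are complex: the cation is named first with the plain metal name, the anion second with the -ate form; each ion's ligands are alphabetised independently.
The complex cation is given as 1+; its ligand charges sum to -3, so Ir = +4.
A 1:1 salt means the anion carries the equal and opposite charge, 1−.
Anion: ligand charges sum to -4; for the ion to be 1−, Co = +3.

diazidohydroxotris(triphenylphosphine)iridium(IV) (acetylacetonato)(glycinato)dihydroxocobaltate(III)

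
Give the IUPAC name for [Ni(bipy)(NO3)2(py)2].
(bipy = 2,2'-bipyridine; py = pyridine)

There is no counter-ion, so the complex is neutral overall.
Ligand charges: 1×2,2'-bipyridine (neutral), 2×nitrato (-1 each), 2×pyridine (neutral); total -2. So Ni + (-2) = 0, giving Ni = +2.
Ligands are named alphabetically: bipyridine before nitrato before pyridine.

(2,2'-bipyridine)dinitratobis(pyridine)nickel(II)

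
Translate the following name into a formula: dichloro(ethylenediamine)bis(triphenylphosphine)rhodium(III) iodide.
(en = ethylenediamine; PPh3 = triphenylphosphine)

Ligands: 2 chloro (Cl, -1), 1 ethylenediamine (en, neutral), 2 triphenylphosphine (PPh3, neutral). Ligand charge sum = -2.
Charge balance with iodide (-1) requires 1 complex ion per 1 iodide.

[RhCl2(en)(PPh3)2]I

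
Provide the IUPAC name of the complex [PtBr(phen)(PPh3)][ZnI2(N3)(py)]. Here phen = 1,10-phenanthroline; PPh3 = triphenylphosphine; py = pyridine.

Zinc is always +2 in its complexes; the anion's ligand charges sum to -3, so the complex anion is 1−.
A 1:1 salt means the cation carries the equal and opposite charge, 1+.
Cation: ligand charges sum to -1; for the ion to be 1+, Pt = +2.

bromo(1,10-phenanthroline)(triphenylphosphine)platinum(II) azidodiiodo(pyridine)zincate(II)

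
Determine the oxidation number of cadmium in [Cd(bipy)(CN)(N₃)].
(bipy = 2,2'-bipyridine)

No counter-ion: the bracketed complex is neutral.
Ligand charges: 1×N3 = -1; 1×CN = -1; 1×bipy neutral; sum -2.
Cd + (-2) = 0 ⇒ Cd is +2.

+2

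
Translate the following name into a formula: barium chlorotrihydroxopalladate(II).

Ligands: 3 hydroxo (OH, -1), 1 chloro (Cl, -1). Ligand charge sum = -4.
With Pd in oxidation state +2, the complex ion is [Pd...]^2−.
Charge balance with barium (+2) requires 1 complex ion per 1 barium.

Ba[PdCl(OH)3]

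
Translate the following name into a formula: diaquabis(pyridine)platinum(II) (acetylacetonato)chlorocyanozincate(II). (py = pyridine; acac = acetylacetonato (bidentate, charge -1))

[Pt(H2O)2(py)2][Zn(acac)Cl(CN)]2

Cation [Pt…]: ligand charges 0, Pt(II) ⇒ ion charge 2+.
Anion [Zn…]: ligand charges -3, Zn(II) ⇒ ion charge 1−.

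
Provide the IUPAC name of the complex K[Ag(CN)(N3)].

The 1 potassium counter-ion carries a total charge of +1, so each complex ion is 1−.
Ligand charges: 1×azido (-1 each), 1×cyano (-1 each); total -2. So Ag + (-2) = 1−, giving Ag = +1.
The complex ion is anionic, so silver takes the -ate form argentate(I).

potassium azidocyanoargentate(I)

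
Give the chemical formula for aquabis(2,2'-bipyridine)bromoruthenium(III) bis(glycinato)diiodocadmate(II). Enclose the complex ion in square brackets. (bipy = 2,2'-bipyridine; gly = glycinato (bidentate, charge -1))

Cation [Ru…]: ligand charges -1, Ru(III) ⇒ ion charge 2+.
Anion [Cd…]: ligand charges -4, Cd(II) ⇒ ion charge 2−.
One 2+ cation balances one 2− anion.

[Ru(bipy)2Br(H2O)][Cd(gly)2I2]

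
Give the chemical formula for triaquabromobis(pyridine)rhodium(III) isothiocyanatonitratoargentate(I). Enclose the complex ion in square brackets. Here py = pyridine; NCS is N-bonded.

[RhBr(H2O)3(py)2][Ag(NCS)(NO3)]2

Cation [Rh…]: ligand charges -1, Rh(III) ⇒ ion charge 2+.
Anion [Ag…]: ligand charges -2, Ag(I) ⇒ ion charge 1−.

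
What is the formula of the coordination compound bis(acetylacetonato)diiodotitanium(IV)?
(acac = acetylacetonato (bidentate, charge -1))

Ligands: 2 iodo (I, -1), 2 acetylacetonato (acac, -1). Ligand charge sum = -4.
With Ti in oxidation state +4, the complex ion is [Ti...].

[Ti(acac)2I2]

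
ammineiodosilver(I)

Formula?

Ligands: 1 ammine (NH3, neutral), 1 iodo (I, -1). Ligand charge sum = -1.
With Ag in oxidation state +1, the complex ion is [Ag...].

[AgI(NH3)]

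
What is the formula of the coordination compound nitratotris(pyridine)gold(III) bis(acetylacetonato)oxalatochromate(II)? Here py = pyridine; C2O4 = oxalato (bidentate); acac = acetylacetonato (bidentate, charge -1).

Cation [Au…]: ligand charges -1, Au(III) ⇒ ion charge 2+.
Anion [Cr…]: ligand charges -4, Cr(II) ⇒ ion charge 2−.

[Au(NO3)(py)3][Cr(acac)2(C2O4)]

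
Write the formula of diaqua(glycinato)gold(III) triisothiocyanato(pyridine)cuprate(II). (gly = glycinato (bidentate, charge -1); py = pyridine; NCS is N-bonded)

Cation [Au…]: ligand charges -1, Au(III) ⇒ ion charge 2+.
Anion [Cu…]: ligand charges -3, Cu(II) ⇒ ion charge 1−.

[Au(gly)(H2O)2][Cu(NCS)3(py)]2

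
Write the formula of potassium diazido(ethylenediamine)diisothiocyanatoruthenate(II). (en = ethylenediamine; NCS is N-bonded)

K2[Ru(en)(N3)2(NCS)2]

Ligands: 1 ethylenediamine (en, neutral), 2 isothiocyanato (NCS, -1), 2 azido (N3, -1). Ligand charge sum = -4.
With Ru in oxidation state +2, the complex ion is [Ru...]^2−.
Charge balance with potassium (+1) requires 1 complex ion per 2 potassium.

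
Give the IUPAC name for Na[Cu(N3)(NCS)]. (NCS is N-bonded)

The 1 sodium counter-ion carries a total charge of +1, so each complex ion is 1−.
Ligand charges: 1×azido (-1 each), 1×isothiocyanato (-1 each); total -2. So Cu + (-2) = 1−, giving Cu = +1.
Ligands are named alphabetically: azido before isothiocyanato.
The complex ion is anionic, so copper takes the -ate form cuprate(I).

sodium azidoisothiocyanatocuprate(I)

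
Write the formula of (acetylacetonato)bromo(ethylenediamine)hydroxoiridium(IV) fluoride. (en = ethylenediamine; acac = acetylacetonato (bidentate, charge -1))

Ligands: 1 hydroxo (OH, -1), 1 ethylenediamine (en, neutral), 1 bromo (Br, -1), 1 acetylacetonato (acac, -1). Ligand charge sum = -3.
With Ir in oxidation state +4, the complex ion is [Ir...]^1+.
Charge balance with fluoride (-1) requires 1 complex ion per 1 fluoride.

[Ir(acac)Br(en)(OH)]F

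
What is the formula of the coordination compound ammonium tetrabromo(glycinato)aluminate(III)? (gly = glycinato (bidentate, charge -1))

Ligands: 4 bromo (Br, -1), 1 glycinato (gly, -1). Ligand charge sum = -5.
Charge balance with ammonium (+1) requires 1 complex ion per 2 ammonium.

(NH4)2[AlBr4(gly)]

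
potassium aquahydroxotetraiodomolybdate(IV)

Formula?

K[Mo(H2O)I4(OH)]

Ligands: 4 iodo (I, -1), 1 aqua (H2O, neutral), 1 hydroxo (OH, -1). Ligand charge sum = -5.
Charge balance with potassium (+1) requires 1 complex ion per 1 potassium.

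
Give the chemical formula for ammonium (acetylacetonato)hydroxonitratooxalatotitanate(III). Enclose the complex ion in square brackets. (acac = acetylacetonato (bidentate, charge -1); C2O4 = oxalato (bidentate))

(NH4)2[Ti(acac)(C2O4)(NO3)(OH)]

Ligands: 1 nitrato (NO3, -1), 1 hydroxo (OH, -1), 1 acetylacetonato (acac, -1), 1 oxalato (C2O4, -2). Ligand charge sum = -5.
Charge balance with ammonium (+1) requires 1 complex ion per 2 ammonium.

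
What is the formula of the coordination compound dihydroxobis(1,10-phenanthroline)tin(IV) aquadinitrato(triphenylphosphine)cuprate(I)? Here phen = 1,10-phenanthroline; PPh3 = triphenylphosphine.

[Sn(OH)2(phen)2][Cu(H2O)(NO3)2(PPh3)]2

Cation [Sn…]: ligand charges -2, Sn(IV) ⇒ ion charge 2+.
Anion [Cu…]: ligand charges -2, Cu(I) ⇒ ion charge 1−.
One 2+ cation requires 2 of the 1− anion.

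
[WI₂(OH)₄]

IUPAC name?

There is no counter-ion, so the complex is neutral overall.
Ligand charges: 2×iodo (-1 each), 4×hydroxo (-1 each); total -6. So W + (-6) = 0, giving W = +6.
Ligands are named alphabetically: hydroxo before iodo.

tetrahydroxodiiodotungsten(VI)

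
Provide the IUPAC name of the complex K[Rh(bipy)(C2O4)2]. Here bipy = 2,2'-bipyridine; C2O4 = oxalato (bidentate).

The 1 potassium counter-ion carries a total charge of +1, so each complex ion is 1−.
Ligand charges: 1×2,2'-bipyridine (neutral), 2×oxalato (-2 each); total -4. So Rh + (-4) = 1−, giving Rh = +3.
Ligands are named alphabetically: bipyridine before oxalato.
The complex ion is anionic, so rhodium takes the -ate form rhodate(III).

potassium (2,2'-bipyridine)dioxalatorhodate(III)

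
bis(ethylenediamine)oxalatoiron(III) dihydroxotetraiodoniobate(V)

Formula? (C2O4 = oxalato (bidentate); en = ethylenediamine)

Cation [Fe…]: ligand charges -2, Fe(III) ⇒ ion charge 1+.
Anion [Nb…]: ligand charges -6, Nb(V) ⇒ ion charge 1−.

[Fe(C2O4)(en)2][NbI4(OH)2]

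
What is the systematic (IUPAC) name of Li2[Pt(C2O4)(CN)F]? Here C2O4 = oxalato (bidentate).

The 2 lithium counter-ions carry a total charge of +2, so each complex ion is 2−.
Ligand charges: 1×cyano (-1 each), 1×fluoro (-1 each), 1×oxalato (-2 each); total -4. So Pt + (-4) = 2−, giving Pt = +2.
The complex ion is anionic, so platinum takes the -ate form platinate(II).

lithium cyanofluorooxalatoplatinate(II)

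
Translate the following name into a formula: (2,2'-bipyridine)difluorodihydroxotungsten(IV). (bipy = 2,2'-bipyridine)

Ligands: 2 fluoro (F, -1), 1 2,2'-bipyridine (bipy, neutral), 2 hydroxo (OH, -1). Ligand charge sum = -4.
With W in oxidation state +4, the complex ion is [W...].

[W(bipy)F2(OH)2]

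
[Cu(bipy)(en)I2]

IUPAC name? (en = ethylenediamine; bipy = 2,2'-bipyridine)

There is no counter-ion, so the complex is neutral overall.
Ligand charges: 1×ethylenediamine (neutral), 2×iodo (-1 each), 1×2,2'-bipyridine (neutral); total -2. So Cu + (-2) = 0, giving Cu = +2.
Ligands are named alphabetically: bipyridine before ethylenediamine before iodo.

(2,2'-bipyridine)(ethylenediamine)diiodocopper(II)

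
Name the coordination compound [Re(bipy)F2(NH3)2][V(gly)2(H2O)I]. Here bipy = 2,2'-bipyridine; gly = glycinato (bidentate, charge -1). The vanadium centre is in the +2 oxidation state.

V is given as +2; the anion's ligand charges sum to -3, so the complex anion is 1−.
A 1:1 salt means the cation carries the equal and opposite charge, 1+.
Cation: ligand charges sum to -2; for the ion to be 1+, Re = +3.

diammine(2,2'-bipyridine)difluororhenium(III) aquabis(glycinato)iodovanadate(II)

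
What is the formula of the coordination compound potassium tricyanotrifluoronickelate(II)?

K4[Ni(CN)3F3]

Ligands: 3 fluoro (F, -1), 3 cyano (CN, -1). Ligand charge sum = -6.
With Ni in oxidation state +2, the complex ion is [Ni...]^4−.
Charge balance with potassium (+1) requires 1 complex ion per 4 potassium.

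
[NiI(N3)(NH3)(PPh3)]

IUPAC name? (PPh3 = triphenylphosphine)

There is no counter-ion, so the complex is neutral overall.
Ligand charges: 1×triphenylphosphine (neutral), 1×azido (-1 each), 1×ammine (neutral), 1×iodo (-1 each); total -2. So Ni + (-2) = 0, giving Ni = +2.
Ligands are named alphabetically: ammine before azido before iodo before triphenylphosphine.

ammineazidoiodo(triphenylphosphine)nickel(II)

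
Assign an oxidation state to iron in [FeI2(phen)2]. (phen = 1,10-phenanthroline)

+2

No counter-ion: the bracketed complex is neutral.
Ligand charges: 2×I = -2; 2×phen neutral; sum -2.
Fe + (-2) = 0 ⇒ Fe is +2.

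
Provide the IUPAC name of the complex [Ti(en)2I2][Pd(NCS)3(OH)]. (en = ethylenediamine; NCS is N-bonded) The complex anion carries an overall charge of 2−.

bis(ethylenediamine)diiodotitanium(IV) hydroxotriisothiocyanatopalladate(II)

The complex anion is given as 2−; its ligand charges sum to -4, so Pd = +2.
A 1:1 salt means the cation carries the equal and opposite charge, 2+.
Cation: ligand charges sum to -2; for the ion to be 2+, Ti = +4.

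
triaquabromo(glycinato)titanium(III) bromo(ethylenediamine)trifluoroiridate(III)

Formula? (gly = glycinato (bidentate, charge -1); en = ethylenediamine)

[TiBr(gly)(H2O)3][IrBr(en)F3]

Cation [Ti…]: ligand charges -2, Ti(III) ⇒ ion charge 1+.
Anion [Ir…]: ligand charges -4, Ir(III) ⇒ ion charge 1−.
One 1+ cation balances one 1− anion.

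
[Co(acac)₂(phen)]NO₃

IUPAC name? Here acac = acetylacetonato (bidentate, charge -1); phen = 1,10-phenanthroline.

bis(acetylacetonato)(1,10-phenanthroline)cobalt(III) nitrate

The 1 nitrate counter-ion carries a total charge of -1, so each complex ion is 1+.
Ligand charges: 2×acetylacetonato (-1 each), 1×1,10-phenanthroline (neutral); total -2. So Co + (-2) = 1+, giving Co = +3.
Ligands are named alphabetically: acetylacetonato before phenanthroline.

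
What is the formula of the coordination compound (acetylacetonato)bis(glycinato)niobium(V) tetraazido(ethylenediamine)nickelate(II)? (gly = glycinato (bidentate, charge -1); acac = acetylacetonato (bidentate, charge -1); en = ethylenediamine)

[Nb(acac)(gly)2][Ni(en)(N3)4]

Cation [Nb…]: ligand charges -3, Nb(V) ⇒ ion charge 2+.
Anion [Ni…]: ligand charges -4, Ni(II) ⇒ ion charge 2−.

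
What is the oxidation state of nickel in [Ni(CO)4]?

No counter-ion: the bracketed complex is neutral.
Ligand charges: 4×CO neutral; sum 0.
Ni + (0) = 0 ⇒ Ni is 0.

0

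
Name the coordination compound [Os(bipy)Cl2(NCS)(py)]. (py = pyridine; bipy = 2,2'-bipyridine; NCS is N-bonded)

(2,2'-bipyridine)dichloroisothiocyanato(pyridine)osmium(III)

There is no counter-ion, so the complex is neutral overall.
Ligand charges: 1×pyridine (neutral), 2×chloro (-1 each), 1×2,2'-bipyridine (neutral), 1×isothiocyanato (-1 each); total -3. So Os + (-3) = 0, giving Os = +3.
Ligands are named alphabetically: bipyridine before chloro before isothiocyanato before pyridine.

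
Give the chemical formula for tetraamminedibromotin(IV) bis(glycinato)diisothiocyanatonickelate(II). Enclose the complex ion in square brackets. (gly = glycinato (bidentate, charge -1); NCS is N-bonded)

[SnBr2(NH3)4][Ni(gly)2(NCS)2]

Cation [Sn…]: ligand charges -2, Sn(IV) ⇒ ion charge 2+.
Anion [Ni…]: ligand charges -4, Ni(II) ⇒ ion charge 2−.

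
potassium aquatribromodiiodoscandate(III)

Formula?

Ligands: 3 bromo (Br, -1), 2 iodo (I, -1), 1 aqua (H2O, neutral). Ligand charge sum = -5.
With Sc in oxidation state +3, the complex ion is [Sc...]^2−.
Charge balance with potassium (+1) requires 1 complex ion per 2 potassium.

K2[ScBr3(H2O)I2]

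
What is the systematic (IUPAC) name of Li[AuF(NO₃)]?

The 1 lithium counter-ion carries a total charge of +1, so each complex ion is 1−.
Ligand charges: 1×fluoro (-1 each), 1×nitrato (-1 each); total -2. So Au + (-2) = 1−, giving Au = +1.
The complex ion is anionic, so gold takes the -ate form aurate(I).

lithium fluoronitratoaurate(I)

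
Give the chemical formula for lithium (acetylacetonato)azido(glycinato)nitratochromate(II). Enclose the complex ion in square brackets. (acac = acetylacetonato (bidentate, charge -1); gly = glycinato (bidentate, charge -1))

Ligands: 1 nitrato (NO3, -1), 1 acetylacetonato (acac, -1), 1 azido (N3, -1), 1 glycinato (gly, -1). Ligand charge sum = -4.
With Cr in oxidation state +2, the complex ion is [Cr...]^2−.
Charge balance with lithium (+1) requires 1 complex ion per 2 lithium.

Li2[Cr(acac)(gly)(N3)(NO3)]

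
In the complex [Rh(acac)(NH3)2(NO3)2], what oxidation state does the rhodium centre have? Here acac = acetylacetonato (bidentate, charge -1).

No counter-ion: the bracketed complex is neutral.
Ligand charges: 2×NO3 = -2; 1×acac = -1; 2×NH3 neutral; sum -3.
Rh + (-3) = 0 ⇒ Rh is +3.

+3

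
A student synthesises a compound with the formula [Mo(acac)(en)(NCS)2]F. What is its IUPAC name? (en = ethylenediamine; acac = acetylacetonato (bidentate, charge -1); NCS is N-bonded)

The 1 fluoride counter-ion carries a total charge of -1, so each complex ion is 1+.
Ligand charges: 1×ethylenediamine (neutral), 1×acetylacetonato (-1 each), 2×isothiocyanato (-1 each); total -3. So Mo + (-3) = 1+, giving Mo = +4.
Ligands are named alphabetically: acetylacetonato before ethylenediamine before isothiocyanato.

(acetylacetonato)(ethylenediamine)diisothiocyanatomolybdenum(IV) fluoride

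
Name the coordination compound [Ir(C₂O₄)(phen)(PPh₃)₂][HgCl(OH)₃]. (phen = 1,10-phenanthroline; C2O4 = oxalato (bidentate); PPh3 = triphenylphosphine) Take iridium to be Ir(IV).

oxalato(1,10-phenanthroline)bis(triphenylphosphine)iridium(IV) chlorotrihydroxomercurate(II)

Both ions are complex: the cation is named first with the plain metal name, the anion second with the -ate form; each ion's ligands are alphabetised independently.
Ir is given as +4; the cation's ligand charges sum to -2, so the complex cation is 2+.
A 1:1 salt means the anion carries the equal and opposite charge, 2−.
Anion: ligand charges sum to -4; for the ion to be 2−, Hg = +2.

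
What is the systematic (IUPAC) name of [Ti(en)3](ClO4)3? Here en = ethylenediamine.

tris(ethylenediamine)titanium(III) perchlorate

The 3 perchlorate counter-ions carry a total charge of -3, so each complex ion is 3+.
Ligand charges: 3×ethylenediamine (neutral); total 0. So Ti + (0) = 3+, giving Ti = +3.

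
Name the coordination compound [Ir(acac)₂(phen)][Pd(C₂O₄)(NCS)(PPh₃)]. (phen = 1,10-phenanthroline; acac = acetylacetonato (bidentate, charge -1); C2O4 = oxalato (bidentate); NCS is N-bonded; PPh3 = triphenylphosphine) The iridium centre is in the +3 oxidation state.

Ir is given as +3; the cation's ligand charges sum to -2, so the complex cation is 1+.
A 1:1 salt means the anion carries the equal and opposite charge, 1−.
Anion: ligand charges sum to -3; for the ion to be 1−, Pd = +2.

bis(acetylacetonato)(1,10-phenanthroline)iridium(III) isothiocyanatooxalato(triphenylphosphine)palladate(II)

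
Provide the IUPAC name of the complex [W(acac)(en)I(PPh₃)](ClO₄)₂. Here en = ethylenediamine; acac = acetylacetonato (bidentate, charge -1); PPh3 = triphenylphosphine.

The 2 perchlorate counter-ions carry a total charge of -2, so each complex ion is 2+.
Ligand charges: 1×ethylenediamine (neutral), 1×acetylacetonato (-1 each), 1×iodo (-1 each), 1×triphenylphosphine (neutral); total -2. So W + (-2) = 2+, giving W = +4.
Ligands are named alphabetically: acetylacetonato before ethylenediamine before iodo before triphenylphosphine.

(acetylacetonato)(ethylenediamine)iodo(triphenylphosphine)tungsten(IV) perchlorate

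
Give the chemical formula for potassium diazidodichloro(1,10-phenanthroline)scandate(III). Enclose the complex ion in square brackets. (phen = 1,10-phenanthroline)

Ligands: 2 azido (N3, -1), 2 chloro (Cl, -1), 1 1,10-phenanthroline (phen, neutral). Ligand charge sum = -4.
Charge balance with potassium (+1) requires 1 complex ion per 1 potassium.

K[ScCl2(N3)2(phen)]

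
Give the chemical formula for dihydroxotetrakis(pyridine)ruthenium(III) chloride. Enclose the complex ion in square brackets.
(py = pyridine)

[Ru(OH)2(py)4]Cl

Ligands: 4 pyridine (py, neutral), 2 hydroxo (OH, -1). Ligand charge sum = -2.
With Ru in oxidation state +3, the complex ion is [Ru...]^1+.
Charge balance with chloride (-1) requires 1 complex ion per 1 chloride.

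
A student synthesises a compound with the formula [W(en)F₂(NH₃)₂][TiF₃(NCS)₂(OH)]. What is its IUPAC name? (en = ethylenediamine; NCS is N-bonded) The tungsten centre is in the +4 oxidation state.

diammine(ethylenediamine)difluorotungsten(IV) trifluorohydroxodiisothiocyanatotitanate(IV)

W is given as +4; the cation's ligand charges sum to -2, so the complex cation is 2+.
A 1:1 salt means the anion carries the equal and opposite charge, 2−.
Anion: ligand charges sum to -6; for the ion to be 2−, Ti = +4.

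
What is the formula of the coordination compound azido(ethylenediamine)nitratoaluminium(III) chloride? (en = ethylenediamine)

[Al(en)(N3)(NO3)]Cl

Ligands: 1 nitrato (NO3, -1), 1 azido (N3, -1), 1 ethylenediamine (en, neutral). Ligand charge sum = -2.
Charge balance with chloride (-1) requires 1 complex ion per 1 chloride.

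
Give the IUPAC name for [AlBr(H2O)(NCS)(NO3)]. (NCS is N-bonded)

aquabromoisothiocyanatonitratoaluminium(III)

There is no counter-ion, so the complex is neutral overall.
Ligand charges: 1×isothiocyanato (-1 each), 1×aqua (neutral), 1×bromo (-1 each), 1×nitrato (-1 each); total -3. So Al + (-3) = 0, giving Al = +3.
Ligands are named alphabetically: aqua before bromo before isothiocyanato before nitrato.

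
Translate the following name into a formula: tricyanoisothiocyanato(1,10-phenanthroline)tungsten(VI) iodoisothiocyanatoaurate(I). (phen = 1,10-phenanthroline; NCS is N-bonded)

Cation [W…]: ligand charges -4, W(VI) ⇒ ion charge 2+.
Anion [Au…]: ligand charges -2, Au(I) ⇒ ion charge 1−.

[W(CN)3(NCS)(phen)][AuI(NCS)]2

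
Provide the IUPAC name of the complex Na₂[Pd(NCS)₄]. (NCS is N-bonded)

sodium tetraisothiocyanatopalladate(II)

The 2 sodium counter-ions carry a total charge of +2, so each complex ion is 2−.
Ligand charges: 4×isothiocyanato (-1 each); total -4. So Pd + (-4) = 2−, giving Pd = +2.
The complex ion is anionic, so palladium takes the -ate form palladate(II).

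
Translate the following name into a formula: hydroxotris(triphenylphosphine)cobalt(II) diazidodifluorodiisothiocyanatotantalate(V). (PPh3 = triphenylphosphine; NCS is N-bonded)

Cation [Co…]: ligand charges -1, Co(II) ⇒ ion charge 1+.
Anion [Ta…]: ligand charges -6, Ta(V) ⇒ ion charge 1−.

[Co(OH)(PPh3)3][TaF2(N3)2(NCS)2]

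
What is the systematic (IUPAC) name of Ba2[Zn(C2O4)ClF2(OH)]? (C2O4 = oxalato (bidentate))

barium chlorodifluorohydroxooxalatozincate(II)

The 2 barium counter-ions carry a total charge of +4, so each complex ion is 4−.
Ligand charges: 1×oxalato (-2 each), 1×chloro (-1 each), 2×fluoro (-1 each), 1×hydroxo (-1 each); total -6. So Zn + (-6) = 4−, giving Zn = +2.
Ligands are named alphabetically: chloro before fluoro before hydroxo before oxalato.
The complex ion is anionic, so zinc takes the -ate form zincate(II).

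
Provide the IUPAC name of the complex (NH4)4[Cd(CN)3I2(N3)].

The 4 ammonium counter-ions carry a total charge of +4, so each complex ion is 4−.
Ligand charges: 1×azido (-1 each), 2×iodo (-1 each), 3×cyano (-1 each); total -6. So Cd + (-6) = 4−, giving Cd = +2.
The complex ion is anionic, so cadmium takes the -ate form cadmate(II).

ammonium azidotricyanodiiodocadmate(II)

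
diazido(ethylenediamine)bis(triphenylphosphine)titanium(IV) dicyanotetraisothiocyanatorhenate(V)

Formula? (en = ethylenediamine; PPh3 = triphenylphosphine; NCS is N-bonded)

[Ti(en)(N3)2(PPh3)2][Re(CN)2(NCS)4]2

Cation [Ti…]: ligand charges -2, Ti(IV) ⇒ ion charge 2+.
Anion [Re…]: ligand charges -6, Re(V) ⇒ ion charge 1−.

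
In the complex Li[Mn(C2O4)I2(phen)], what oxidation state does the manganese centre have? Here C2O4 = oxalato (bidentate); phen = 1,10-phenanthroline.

+3

1 lithium outside the brackets (+1 each) → the complex ion is 1−.
Ligand charges: 1×C2O4 = -2; 1×phen neutral; 2×I = -2; sum -4.
Mn + (-4) = 1− ⇒ Mn is +3.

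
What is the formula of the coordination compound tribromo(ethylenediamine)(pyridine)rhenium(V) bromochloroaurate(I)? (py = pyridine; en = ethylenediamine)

Cation [Re…]: ligand charges -3, Re(V) ⇒ ion charge 2+.
Anion [Au…]: ligand charges -2, Au(I) ⇒ ion charge 1−.

[ReBr3(en)(py)][AuBrCl]2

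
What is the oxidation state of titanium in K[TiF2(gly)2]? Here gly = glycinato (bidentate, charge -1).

1 potassium outside the brackets (+1 each) → the complex ion is 1−.
Ligand charges: 2×F = -2; 2×gly = -2; sum -4.
Ti + (-4) = 1− ⇒ Ti is +3.

+3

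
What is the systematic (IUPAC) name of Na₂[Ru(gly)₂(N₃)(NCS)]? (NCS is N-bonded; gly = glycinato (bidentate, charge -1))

The 2 sodium counter-ions carry a total charge of +2, so each complex ion is 2−.
Ligand charges: 1×azido (-1 each), 1×isothiocyanato (-1 each), 2×glycinato (-1 each); total -4. So Ru + (-4) = 2−, giving Ru = +2.
Ligands are named alphabetically: azido before glycinato before isothiocyanato.
The complex ion is anionic, so ruthenium takes the -ate form ruthenate(II).

sodium azidobis(glycinato)isothiocyanatoruthenate(II)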